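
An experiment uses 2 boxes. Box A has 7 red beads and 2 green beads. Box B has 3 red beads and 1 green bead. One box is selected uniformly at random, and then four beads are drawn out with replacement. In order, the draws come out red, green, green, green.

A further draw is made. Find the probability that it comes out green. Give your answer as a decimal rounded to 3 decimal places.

0.238

The likelihood of the observed sequence under each hypothesis: P(data | box A) = (7/9)(2/9)(2/9)(2/9) = 0.0085353; P(data | box B) = (3/4)(1/4)(1/4)(1/4) = 0.011719.
The prior-weighted likelihoods are 1/2 · 0.0085353 = 0.0042676, 1/2 · 0.011719 = 0.0058594; with total 0.010127.
Dividing through by the total gives posterior P(box A | data) = 0.42141, P(box B | data) = 0.57859.
The predictive probability is P(green next | data) = (2/9)(0.42141) + (1/4)(0.57859) = 0.23829.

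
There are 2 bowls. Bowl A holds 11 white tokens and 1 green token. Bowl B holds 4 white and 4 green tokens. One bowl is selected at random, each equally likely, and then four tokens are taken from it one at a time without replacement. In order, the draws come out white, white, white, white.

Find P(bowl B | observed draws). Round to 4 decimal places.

For each hypothesis, P(data | H) works out to: P(data | bowl A) = (11/12)(10/11)(9/10)(8/9) = 2/3; P(data | bowl B) = (4/8)(3/7)(2/6)(1/5) = 1/70.
The prior-weighted likelihoods are 1/2 · 2/3 = 1/3, 1/2 · 1/70 = 1/140; these sum to 143/420.
Therefore the posterior P(bowl B | data) = (1/140) / (143/420) = 3/143.

0.0210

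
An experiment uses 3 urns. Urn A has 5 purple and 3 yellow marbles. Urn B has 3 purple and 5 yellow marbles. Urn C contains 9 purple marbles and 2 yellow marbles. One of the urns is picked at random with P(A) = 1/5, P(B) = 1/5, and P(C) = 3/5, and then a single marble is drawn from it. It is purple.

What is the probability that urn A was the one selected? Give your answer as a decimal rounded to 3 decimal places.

For each hypothesis, P(data | H) works out to: P(data | urn A) = (5/8) = 5/8; P(data | urn B) = (3/8) = 3/8; P(data | urn C) = (9/11) = 9/11.
Multiplying each by its prior: 1/5 · 5/8 = 1/8, 1/5 · 3/8 = 3/40, 3/5 · 9/11 = 27/55; with total 38/55.
Hence P(urn A | data) = (1/8) / (38/55) = 55/304.

0.181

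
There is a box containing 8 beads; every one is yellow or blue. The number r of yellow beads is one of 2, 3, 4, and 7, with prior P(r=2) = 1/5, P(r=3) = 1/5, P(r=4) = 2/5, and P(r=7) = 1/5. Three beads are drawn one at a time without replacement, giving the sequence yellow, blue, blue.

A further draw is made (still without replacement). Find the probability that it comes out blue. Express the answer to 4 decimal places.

The likelihood of the observed sequence under each hypothesis: P(data | r = 2) = (2/8)(6/7)(5/6) = 5/28; P(data | r = 3) = (3/8)(5/7)(4/6) = 5/28; P(data | r = 4) = (4/8)(4/7)(3/6) = 1/7; P(data | r = 7) = (7/8)(1/7)(0/6) = 0.
Multiplying each by its prior: 1/5 · 5/28 = 1/28, 1/5 · 5/28 = 1/28, 2/5 · 1/7 = 2/35, 1/5 · 0 = 0; with total 9/70.
The posterior is then P(r = 2 | data) = 5/18, P(r = 3 | data) = 5/18, P(r = 4 | data) = 4/9, P(r = 7 | data) = 0.
So P(blue next | data) = Σ P(blue next | H) P(H | data) = (4/5)(5/18) + (3/5)(5/18) + (2/5)(4/9) = 17/30.

0.5667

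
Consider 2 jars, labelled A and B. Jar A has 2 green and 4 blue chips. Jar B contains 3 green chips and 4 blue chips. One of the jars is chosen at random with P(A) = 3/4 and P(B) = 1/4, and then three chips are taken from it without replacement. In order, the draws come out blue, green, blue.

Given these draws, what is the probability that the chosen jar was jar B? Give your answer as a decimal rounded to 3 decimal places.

Compute the likelihood of the observed sequence for each case: P(data | jar A) = (4/6)(2/5)(3/4) = 1/5; P(data | jar B) = (4/7)(3/6)(3/5) = 6/35.
The prior-weighted likelihoods are 3/4 · 1/5 = 3/20, 1/4 · 6/35 = 3/70; summing to 27/140.
Hence P(jar B | data) = (3/70) / (27/140) = 2/9.

0.222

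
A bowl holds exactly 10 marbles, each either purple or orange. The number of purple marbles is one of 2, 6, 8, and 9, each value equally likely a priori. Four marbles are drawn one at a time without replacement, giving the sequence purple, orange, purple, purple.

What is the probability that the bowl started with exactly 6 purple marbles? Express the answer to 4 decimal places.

0.2899

For each hypothesis, P(data | H) works out to: P(data | r = 2) = (2/10)(8/9)(1/8)(0/7) = 0; P(data | r = 6) = (6/10)(4/9)(5/8)(4/7) = 2/21; P(data | r = 8) = (8/10)(2/9)(7/8)(6/7) = 2/15; P(data | r = 9) = (9/10)(1/9)(8/8)(7/7) = 1/10.
The prior-weighted likelihoods are 1/4 · 0 = 0, 1/4 · 2/21 = 1/42, 1/4 · 2/15 = 1/30, 1/4 · 1/10 = 1/40; with total 23/280.
So P(r = 6 | data) = (1/42) / (23/280) = 20/69.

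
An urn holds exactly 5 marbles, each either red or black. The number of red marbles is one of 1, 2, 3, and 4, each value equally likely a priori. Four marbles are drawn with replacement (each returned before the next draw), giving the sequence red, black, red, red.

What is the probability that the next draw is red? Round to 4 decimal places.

Compute the likelihood of the observed sequence for each case: P(data | r = 1) = (1/5)(4/5)(1/5)(1/5) = 0.0064; P(data | r = 2) = (2/5)(3/5)(2/5)(2/5) = 0.0384; P(data | r = 3) = (3/5)(2/5)(3/5)(3/5) = 0.0864; P(data | r = 4) = (4/5)(1/5)(4/5)(4/5) = 0.1024.
Multiplying each by its prior: 1/4 · 0.0064 = 0.0016, 1/4 · 0.0384 = 0.0096, 1/4 · 0.0864 = 0.0216, 1/4 · 0.1024 = 0.0256; with total 0.0584.
Dividing through by the total gives posterior P(r = 1 | data) = 0.027397, P(r = 2 | data) = 0.16438, P(r = 3 | data) = 0.36986, P(r = 4 | data) = 0.43836.
So P(red next | data) = Σ P(red next | H) P(H | data) = (1/5)(0.027397) + (2/5)(0.16438) + (3/5)(0.36986) + (4/5)(0.43836) = 0.64384.

0.6438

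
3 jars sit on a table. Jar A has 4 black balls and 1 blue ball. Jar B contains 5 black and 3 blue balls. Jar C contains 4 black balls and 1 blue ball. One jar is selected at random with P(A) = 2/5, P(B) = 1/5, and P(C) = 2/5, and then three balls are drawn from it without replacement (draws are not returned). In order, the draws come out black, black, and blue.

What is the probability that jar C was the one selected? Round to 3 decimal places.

0.409

For each hypothesis, P(data | H) works out to: P(data | jar A) = (4/5)(3/4)(1/3) = 1/5; P(data | jar B) = (5/8)(4/7)(3/6) = 5/28; P(data | jar C) = (4/5)(3/4)(1/3) = 1/5.
Multiplying each by its prior: 2/5 · 1/5 = 2/25, 1/5 · 5/28 = 1/28, 2/5 · 1/5 = 2/25; summing to 137/700.
Hence P(jar C | data) = (2/25) / (137/700) = 56/137.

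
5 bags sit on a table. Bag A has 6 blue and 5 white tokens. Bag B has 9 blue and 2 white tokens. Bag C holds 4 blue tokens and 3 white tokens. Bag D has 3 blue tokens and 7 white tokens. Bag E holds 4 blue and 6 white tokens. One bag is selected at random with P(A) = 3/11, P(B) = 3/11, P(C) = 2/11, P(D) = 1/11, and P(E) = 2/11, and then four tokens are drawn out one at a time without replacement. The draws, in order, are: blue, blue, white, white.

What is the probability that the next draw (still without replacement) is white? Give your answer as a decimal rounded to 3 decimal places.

The likelihood of the observed sequence under each hypothesis: P(data | bag A) = (6/11)(5/10)(5/9)(4/8) = 0.075758; P(data | bag B) = (9/11)(8/10)(2/9)(1/8) = 0.018182; P(data | bag C) = (4/7)(3/6)(3/5)(2/4) = 0.085714; P(data | bag D) = (3/10)(2/9)(7/8)(6/7) = 0.05; P(data | bag E) = (4/10)(3/9)(6/8)(5/7) = 0.071429.
Multiplying each by its prior: 3/11 · 0.075758 = 0.020661, 3/11 · 0.018182 = 0.0049587, 2/11 · 0.085714 = 0.015584, 1/11 · 0.05 = 0.0045455, 2/11 · 0.071429 = 0.012987; summing to 0.058737.
The posterior is then P(bag A | data) = 0.35176, P(bag B | data) = 0.084422, P(bag C | data) = 0.26533, P(bag D | data) = 0.077387, P(bag E | data) = 0.22111.
So P(white next | data) = Σ P(white next | H) P(H | data) = (3/7)(0.35176) + (0)(0.084422) + (1/3)(0.26533) + (5/6)(0.077387) + (2/3)(0.22111) = 0.45109.

0.451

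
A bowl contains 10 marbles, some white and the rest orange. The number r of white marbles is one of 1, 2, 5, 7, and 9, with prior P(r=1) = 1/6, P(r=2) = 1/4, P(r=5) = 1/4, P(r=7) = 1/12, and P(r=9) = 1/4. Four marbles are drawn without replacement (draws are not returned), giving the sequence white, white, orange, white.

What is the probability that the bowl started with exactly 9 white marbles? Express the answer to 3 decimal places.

0.497

Compute the likelihood of the observed sequence for each case: P(data | r = 1) = (1/10)(0/9) = 0; P(data | r = 2) = (2/10)(1/9)(8/8)(0/7) = 0; P(data | r = 5) = (5/10)(4/9)(5/8)(3/7) = 0.059524; P(data | r = 7) = (7/10)(6/9)(3/8)(5/7) = 0.125; P(data | r = 9) = (9/10)(8/9)(1/8)(7/7) = 0.1.
The prior-weighted likelihoods are 1/6 · 0 = 0, 1/4 · 0 = 0, 1/4 · 0.059524 = 0.014881, 1/12 · 0.125 = 0.010417, 1/4 · 0.1 = 0.025; these sum to 0.050298.
Hence P(r = 9 | data) = (0.025) / (0.050298) = 0.49704.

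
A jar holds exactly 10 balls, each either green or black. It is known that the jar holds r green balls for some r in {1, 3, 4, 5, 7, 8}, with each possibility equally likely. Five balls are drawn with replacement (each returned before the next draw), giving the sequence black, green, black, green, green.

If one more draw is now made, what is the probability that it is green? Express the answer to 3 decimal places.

0.559

For each hypothesis, P(data | H) works out to: P(data | r = 1) = (9/10)(1/10)(9/10)(1/10)(1/10) = 0.00081; P(data | r = 3) = (7/10)(3/10)(7/10)(3/10)(3/10) = 0.01323; P(data | r = 4) = (6/10)(4/10)(6/10)(4/10)(4/10) = 0.02304; P(data | r = 5) = (5/10)(5/10)(5/10)(5/10)(5/10) = 0.03125; P(data | r = 7) = (3/10)(7/10)(3/10)(7/10)(7/10) = 0.03087; P(data | r = 8) = (2/10)(8/10)(2/10)(8/10)(8/10) = 0.02048.
Weighting by the prior gives 1/6 · 0.00081 = 0.000135, 1/6 · 0.01323 = 0.002205, 1/6 · 0.02304 = 0.00384, 1/6 · 0.03125 = 0.0052083, 1/6 · 0.03087 = 0.005145, 1/6 · 0.02048 = 0.0034133; summing to 0.019947.
Normalising, the posterior is P(r = 1 | data) = 0.006768, P(r = 3 | data) = 0.11054, P(r = 4 | data) = 0.19251, P(r = 5 | data) = 0.26111, P(r = 7 | data) = 0.25794, P(r = 8 | data) = 0.17112.
Averaging over the posterior, P(green next | data) = (1/10)(0.006768) + (3/10)(0.11054) + (2/5)(0.19251) + (1/2)(0.26111) + (7/10)(0.25794) + (4/5)(0.17112) = 0.55886.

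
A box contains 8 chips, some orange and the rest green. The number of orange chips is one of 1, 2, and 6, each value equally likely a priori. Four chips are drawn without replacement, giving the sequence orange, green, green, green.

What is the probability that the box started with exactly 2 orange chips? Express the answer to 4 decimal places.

Under each hypothesis, the probability of the observed sequence is: P(data | r = 1) = (1/8)(7/7)(6/6)(5/5) = 1/8; P(data | r = 2) = (2/8)(6/7)(5/6)(4/5) = 1/7; P(data | r = 6) = (6/8)(2/7)(1/6)(0/5) = 0.
Multiplying each by its prior: 1/3 · 1/8 = 1/24, 1/3 · 1/7 = 1/21, 1/3 · 0 = 0; with total 5/56.
Hence P(r = 2 | data) = (1/21) / (5/56) = 8/15.

0.5333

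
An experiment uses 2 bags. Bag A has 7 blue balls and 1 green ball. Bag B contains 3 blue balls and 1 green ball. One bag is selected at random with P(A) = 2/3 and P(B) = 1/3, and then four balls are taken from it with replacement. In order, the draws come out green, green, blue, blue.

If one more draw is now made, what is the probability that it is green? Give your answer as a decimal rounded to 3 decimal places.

0.199

For each hypothesis, P(data | H) works out to: P(data | bag A) = (1/8)(1/8)(7/8)(7/8) = 0.011963; P(data | bag B) = (1/4)(1/4)(3/4)(3/4) = 0.035156.
Weighting by the prior gives 2/3 · 0.011963 = 0.0079753, 1/3 · 0.035156 = 0.011719; summing to 0.019694.
The posterior is then P(bag A | data) = 0.40496, P(bag B | data) = 0.59504.
So P(green next | data) = Σ P(green next | H) P(H | data) = (1/8)(0.40496) + (1/4)(0.59504) = 0.19938.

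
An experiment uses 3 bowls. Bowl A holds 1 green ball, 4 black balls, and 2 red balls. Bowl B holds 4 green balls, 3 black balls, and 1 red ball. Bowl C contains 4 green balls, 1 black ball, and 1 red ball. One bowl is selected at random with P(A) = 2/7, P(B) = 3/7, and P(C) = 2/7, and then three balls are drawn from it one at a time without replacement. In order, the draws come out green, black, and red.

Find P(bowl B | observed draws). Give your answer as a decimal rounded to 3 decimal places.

0.429

For each hypothesis, P(data | H) works out to: P(data | bowl A) = (1/7)(4/6)(2/5) = 4/105; P(data | bowl B) = (4/8)(3/7)(1/6) = 1/28; P(data | bowl C) = (4/6)(1/5)(1/4) = 1/30.
Multiplying each by its prior: 2/7 · 4/105 = 8/735, 3/7 · 1/28 = 3/196, 2/7 · 1/30 = 1/105; summing to 1/28.
So P(bowl B | data) = (3/196) / (1/28) = 3/7.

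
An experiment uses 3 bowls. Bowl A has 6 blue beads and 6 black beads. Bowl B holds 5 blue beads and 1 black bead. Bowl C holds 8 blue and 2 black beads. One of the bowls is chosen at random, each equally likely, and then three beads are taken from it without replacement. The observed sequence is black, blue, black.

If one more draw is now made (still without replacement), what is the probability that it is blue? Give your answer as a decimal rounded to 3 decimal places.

0.618

Compute the likelihood of the observed sequence for each case: P(data | bowl A) = (6/12)(6/11)(5/10) = 0.13636; P(data | bowl B) = (1/6)(5/5)(0/4) = 0; P(data | bowl C) = (2/10)(8/9)(1/8) = 0.022222.
Weighting by the prior gives 1/3 · 0.13636 = 0.045455, 1/3 · 0 = 0, 1/3 · 0.022222 = 0.0074074; with total 0.052862.
Dividing through by the total gives posterior P(bowl A | data) = 0.85987, P(bowl B | data) = 0, P(bowl C | data) = 0.14013.
Averaging over the posterior, P(blue next | data) = (5/9)(0.85987) + (1)(0.14013) = 0.61783.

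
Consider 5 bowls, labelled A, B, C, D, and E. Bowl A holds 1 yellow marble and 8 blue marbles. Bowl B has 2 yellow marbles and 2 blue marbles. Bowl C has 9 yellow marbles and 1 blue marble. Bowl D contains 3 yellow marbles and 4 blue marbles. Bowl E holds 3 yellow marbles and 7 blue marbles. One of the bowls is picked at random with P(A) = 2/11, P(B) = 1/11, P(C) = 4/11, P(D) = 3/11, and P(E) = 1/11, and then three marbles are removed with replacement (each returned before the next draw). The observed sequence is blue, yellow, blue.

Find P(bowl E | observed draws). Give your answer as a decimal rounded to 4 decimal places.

Compute the likelihood of the observed sequence for each case: P(data | bowl A) = (8/9)(1/9)(8/9) = 0.087791; P(data | bowl B) = (2/4)(2/4)(2/4) = 0.125; P(data | bowl C) = (1/10)(9/10)(1/10) = 0.009; P(data | bowl D) = (4/7)(3/7)(4/7) = 0.13994; P(data | bowl E) = (7/10)(3/10)(7/10) = 0.147.
Weighting by the prior gives 2/11 · 0.087791 = 0.015962, 1/11 · 0.125 = 0.011364, 4/11 · 0.009 = 0.0032727, 3/11 · 0.13994 = 0.038166, 1/11 · 0.147 = 0.013364; these sum to 0.082128.
So P(bowl E | data) = (0.013364) / (0.082128) = 0.16272.

0.1627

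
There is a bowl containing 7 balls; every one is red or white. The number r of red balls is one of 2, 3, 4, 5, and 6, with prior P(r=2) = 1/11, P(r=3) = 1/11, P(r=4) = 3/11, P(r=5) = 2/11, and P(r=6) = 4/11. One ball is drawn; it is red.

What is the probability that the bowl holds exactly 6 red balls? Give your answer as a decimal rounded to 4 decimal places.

Under each hypothesis, the probability of this draw is: P(data | r = 2) = (2/7) = 2/7; P(data | r = 3) = (3/7) = 3/7; P(data | r = 4) = (4/7) = 4/7; P(data | r = 5) = (5/7) = 5/7; P(data | r = 6) = (6/7) = 6/7.
Multiplying each by its prior: 1/11 · 2/7 = 2/77, 1/11 · 3/7 = 3/77, 3/11 · 4/7 = 12/77, 2/11 · 5/7 = 10/77, 4/11 · 6/7 = 24/77; with total 51/77.
By Bayes' rule, P(r = 6 | data) = (24/77) / (51/77) = 8/17.

0.4706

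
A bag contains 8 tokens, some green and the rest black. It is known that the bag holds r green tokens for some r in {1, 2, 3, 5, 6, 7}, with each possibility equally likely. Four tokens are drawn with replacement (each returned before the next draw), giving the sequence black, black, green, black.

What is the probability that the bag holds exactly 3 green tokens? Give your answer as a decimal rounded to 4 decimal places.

Compute the likelihood of the observed sequence for each case: P(data | r = 1) = (7/8)(7/8)(1/8)(7/8) = 0.08374; P(data | r = 2) = (6/8)(6/8)(2/8)(6/8) = 0.10547; P(data | r = 3) = (5/8)(5/8)(3/8)(5/8) = 0.091553; P(data | r = 5) = (3/8)(3/8)(5/8)(3/8) = 0.032959; P(data | r = 6) = (2/8)(2/8)(6/8)(2/8) = 0.011719; P(data | r = 7) = (1/8)(1/8)(7/8)(1/8) = 0.001709.
Multiplying each by its prior: 1/6 · 0.08374 = 0.013957, 1/6 · 0.10547 = 0.017578, 1/6 · 0.091553 = 0.015259, 1/6 · 0.032959 = 0.0054932, 1/6 · 0.011719 = 0.0019531, 1/6 · 0.001709 = 0.00028483; with total 0.054525.
Hence P(r = 3 | data) = (0.015259) / (0.054525) = 0.27985.

0.2799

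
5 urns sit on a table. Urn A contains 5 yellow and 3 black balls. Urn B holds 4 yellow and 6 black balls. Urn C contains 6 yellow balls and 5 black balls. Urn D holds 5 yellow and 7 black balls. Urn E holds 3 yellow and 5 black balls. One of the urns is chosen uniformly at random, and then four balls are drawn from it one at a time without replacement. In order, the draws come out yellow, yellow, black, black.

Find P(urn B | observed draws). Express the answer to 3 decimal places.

0.198

The likelihood of the observed sequence under each hypothesis: P(data | urn A) = (5/8)(4/7)(3/6)(2/5) = 1/14; P(data | urn B) = (4/10)(3/9)(6/8)(5/7) = 1/14; P(data | urn C) = (6/11)(5/10)(5/9)(4/8) = 5/66; P(data | urn D) = (5/12)(4/11)(7/10)(6/9) = 7/99; P(data | urn E) = (3/8)(2/7)(5/6)(4/5) = 1/14.
Multiplying each by its prior: 1/5 · 1/14 = 1/70, 1/5 · 1/14 = 1/70, 1/5 · 5/66 = 1/66, 1/5 · 7/99 = 7/495, 1/5 · 1/14 = 1/70; summing to 50/693.
By Bayes' rule, P(urn B | data) = (1/70) / (50/693) = 99/500.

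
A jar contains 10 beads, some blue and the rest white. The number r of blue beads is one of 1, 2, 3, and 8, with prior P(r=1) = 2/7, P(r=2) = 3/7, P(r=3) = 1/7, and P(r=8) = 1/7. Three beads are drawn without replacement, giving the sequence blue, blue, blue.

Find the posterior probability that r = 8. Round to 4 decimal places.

Under each hypothesis, the probability of the observed sequence is: P(data | r = 1) = (1/10)(0/9) = 0; P(data | r = 2) = (2/10)(1/9)(0/8) = 0; P(data | r = 3) = (3/10)(2/9)(1/8) = 1/120; P(data | r = 8) = (8/10)(7/9)(6/8) = 7/15.
Weighting by the prior gives 2/7 · 0 = 0, 3/7 · 0 = 0, 1/7 · 1/120 = 1/840, 1/7 · 7/15 = 1/15; summing to 19/280.
By Bayes' rule, P(r = 8 | data) = (1/15) / (19/280) = 56/57.

0.9825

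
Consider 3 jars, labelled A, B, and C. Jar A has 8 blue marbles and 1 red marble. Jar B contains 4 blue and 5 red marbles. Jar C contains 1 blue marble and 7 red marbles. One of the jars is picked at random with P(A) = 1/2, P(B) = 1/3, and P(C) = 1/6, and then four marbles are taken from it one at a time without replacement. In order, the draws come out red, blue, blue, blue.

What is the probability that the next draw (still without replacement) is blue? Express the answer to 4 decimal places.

The likelihood of the observed sequence under each hypothesis: P(data | jar A) = (1/9)(8/8)(7/7)(6/6) = 1/9; P(data | jar B) = (5/9)(4/8)(3/7)(2/6) = 5/126; P(data | jar C) = (7/8)(1/7)(0/6) = 0.
Multiplying each by its prior: 1/2 · 1/9 = 1/18, 1/3 · 5/126 = 5/378, 1/6 · 0 = 0; summing to 13/189.
The posterior is then P(jar A | data) = 21/26, P(jar B | data) = 5/26, P(jar C | data) = 0.
Averaging over the posterior, P(blue next | data) = (1)(21/26) + (1/5)(5/26) = 11/13.

0.8462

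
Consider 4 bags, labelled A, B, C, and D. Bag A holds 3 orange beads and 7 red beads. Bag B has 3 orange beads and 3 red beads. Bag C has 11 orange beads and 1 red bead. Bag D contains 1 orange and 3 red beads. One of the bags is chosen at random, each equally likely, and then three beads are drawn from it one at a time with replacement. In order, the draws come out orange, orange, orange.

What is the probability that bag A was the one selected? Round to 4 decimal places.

0.0288

Under each hypothesis, the probability of the observed sequence is: P(data | bag A) = (3/10)(3/10)(3/10) = 0.027; P(data | bag B) = (3/6)(3/6)(3/6) = 0.125; P(data | bag C) = (11/12)(11/12)(11/12) = 0.77025; P(data | bag D) = (1/4)(1/4)(1/4) = 0.015625.
Multiplying each by its prior: 1/4 · 0.027 = 0.00675, 1/4 · 0.125 = 0.03125, 1/4 · 0.77025 = 0.19256, 1/4 · 0.015625 = 0.0039062; with total 0.23447.
Hence P(bag A | data) = (0.00675) / (0.23447) = 0.028788.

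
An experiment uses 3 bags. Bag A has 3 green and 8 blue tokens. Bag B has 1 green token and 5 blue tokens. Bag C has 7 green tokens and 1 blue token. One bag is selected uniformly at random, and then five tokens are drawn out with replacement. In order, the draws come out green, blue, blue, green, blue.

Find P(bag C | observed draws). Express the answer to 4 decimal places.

0.0324

Compute the likelihood of the observed sequence for each case: P(data | bag A) = (3/11)(8/11)(8/11)(3/11)(8/11) = 0.028612; P(data | bag B) = (1/6)(5/6)(5/6)(1/6)(5/6) = 0.016075; P(data | bag C) = (7/8)(1/8)(1/8)(7/8)(1/8) = 0.0014954.
Weighting by the prior gives 1/3 · 0.028612 = 0.0095374, 1/3 · 0.016075 = 0.0053584, 1/3 · 0.0014954 = 0.00049845; these sum to 0.015394.
Hence P(bag C | data) = (0.00049845) / (0.015394) = 0.032379.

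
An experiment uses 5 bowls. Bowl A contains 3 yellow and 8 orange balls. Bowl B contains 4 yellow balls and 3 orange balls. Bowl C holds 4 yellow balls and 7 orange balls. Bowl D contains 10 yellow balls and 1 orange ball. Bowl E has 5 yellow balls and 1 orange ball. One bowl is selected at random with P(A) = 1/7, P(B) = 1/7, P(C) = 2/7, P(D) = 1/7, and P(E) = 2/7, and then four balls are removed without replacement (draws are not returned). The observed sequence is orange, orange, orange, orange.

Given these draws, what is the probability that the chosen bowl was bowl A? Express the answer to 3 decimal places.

For each hypothesis, P(data | H) works out to: P(data | bowl A) = (8/11)(7/10)(6/9)(5/8) = 7/33; P(data | bowl B) = (3/7)(2/6)(1/5)(0/4) = 0; P(data | bowl C) = (7/11)(6/10)(5/9)(4/8) = 7/66; P(data | bowl D) = (1/11)(0/10) = 0; P(data | bowl E) = (1/6)(0/5) = 0.
The prior-weighted likelihoods are 1/7 · 7/33 = 1/33, 1/7 · 0 = 0, 2/7 · 7/66 = 1/33, 1/7 · 0 = 0, 2/7 · 0 = 0; these sum to 2/33.
Hence P(bowl A | data) = (1/33) / (2/33) = 1/2.

0.500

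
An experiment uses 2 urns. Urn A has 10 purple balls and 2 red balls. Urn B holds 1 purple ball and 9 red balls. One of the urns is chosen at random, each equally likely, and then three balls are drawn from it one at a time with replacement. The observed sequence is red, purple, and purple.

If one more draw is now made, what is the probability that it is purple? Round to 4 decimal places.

For each hypothesis, P(data | H) works out to: P(data | urn A) = (2/12)(10/12)(10/12) = 0.11574; P(data | urn B) = (9/10)(1/10)(1/10) = 0.009.
Multiplying each by its prior: 1/2 · 0.11574 = 0.05787, 1/2 · 0.009 = 0.0045; with total 0.06237.
The posterior is then P(urn A | data) = 0.92785, P(urn B | data) = 0.07215.
Averaging over the posterior, P(purple next | data) = (5/6)(0.92785) + (1/10)(0.07215) = 0.78042.

0.7804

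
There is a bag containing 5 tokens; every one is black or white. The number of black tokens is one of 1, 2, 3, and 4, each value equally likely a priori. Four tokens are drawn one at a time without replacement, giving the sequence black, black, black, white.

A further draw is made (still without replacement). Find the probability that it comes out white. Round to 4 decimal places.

Compute the likelihood of the observed sequence for each case: P(data | r = 1) = (1/5)(0/4) = 0; P(data | r = 2) = (2/5)(1/4)(0/3) = 0; P(data | r = 3) = (3/5)(2/4)(1/3)(2/2) = 1/10; P(data | r = 4) = (4/5)(3/4)(2/3)(1/2) = 1/5.
The prior-weighted likelihoods are 1/4 · 0 = 0, 1/4 · 0 = 0, 1/4 · 1/10 = 1/40, 1/4 · 1/5 = 1/20; with total 3/40.
Dividing through by the total gives posterior P(r = 1 | data) = 0, P(r = 2 | data) = 0, P(r = 3 | data) = 1/3, P(r = 4 | data) = 2/3.
Averaging over the posterior, P(white next | data) = (1)(1/3) + (0)(2/3) = 1/3.

0.3333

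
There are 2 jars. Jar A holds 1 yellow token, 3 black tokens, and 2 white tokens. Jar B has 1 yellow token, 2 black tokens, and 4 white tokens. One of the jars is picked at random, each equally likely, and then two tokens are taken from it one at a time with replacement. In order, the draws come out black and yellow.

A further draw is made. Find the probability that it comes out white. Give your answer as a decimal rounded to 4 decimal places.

0.4116

For each hypothesis, P(data | H) works out to: P(data | jar A) = (3/6)(1/6) = 0.083333; P(data | jar B) = (2/7)(1/7) = 0.040816.
Multiplying each by its prior: 1/2 · 0.083333 = 0.041667, 1/2 · 0.040816 = 0.020408; summing to 0.062075.
Dividing through by the total gives posterior P(jar A | data) = 0.67123, P(jar B | data) = 0.32877.
The predictive probability is P(white next | data) = (1/3)(0.67123) + (4/7)(0.32877) = 0.41161.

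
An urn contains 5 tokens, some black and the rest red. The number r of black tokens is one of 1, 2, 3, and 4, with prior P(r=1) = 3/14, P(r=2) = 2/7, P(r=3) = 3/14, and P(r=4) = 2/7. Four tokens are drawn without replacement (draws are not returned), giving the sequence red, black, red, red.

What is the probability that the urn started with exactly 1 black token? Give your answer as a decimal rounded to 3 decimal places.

Under each hypothesis, the probability of the observed sequence is: P(data | r = 1) = (4/5)(1/4)(3/3)(2/2) = 1/5; P(data | r = 2) = (3/5)(2/4)(2/3)(1/2) = 1/10; P(data | r = 3) = (2/5)(3/4)(1/3)(0/2) = 0; P(data | r = 4) = (1/5)(4/4)(0/3) = 0.
The prior-weighted likelihoods are 3/14 · 1/5 = 3/70, 2/7 · 1/10 = 1/35, 3/14 · 0 = 0, 2/7 · 0 = 0; with total 1/14.
By Bayes' rule, P(r = 1 | data) = (3/70) / (1/14) = 3/5.

0.600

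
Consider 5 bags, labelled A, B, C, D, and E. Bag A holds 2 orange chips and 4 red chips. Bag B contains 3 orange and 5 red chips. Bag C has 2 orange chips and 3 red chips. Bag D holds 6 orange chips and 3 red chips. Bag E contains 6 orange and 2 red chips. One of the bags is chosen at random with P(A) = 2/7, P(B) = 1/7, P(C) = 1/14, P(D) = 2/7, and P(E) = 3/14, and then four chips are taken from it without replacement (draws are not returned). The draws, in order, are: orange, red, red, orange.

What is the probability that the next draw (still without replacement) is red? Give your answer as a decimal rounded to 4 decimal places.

Compute the likelihood of the observed sequence for each case: P(data | bag A) = (2/6)(4/5)(3/4)(1/3) = 0.066667; P(data | bag B) = (3/8)(5/7)(4/6)(2/5) = 0.071429; P(data | bag C) = (2/5)(3/4)(2/3)(1/2) = 0.1; P(data | bag D) = (6/9)(3/8)(2/7)(5/6) = 0.059524; P(data | bag E) = (6/8)(2/7)(1/6)(5/5) = 0.035714.
Multiplying each by its prior: 2/7 · 0.066667 = 0.019048, 1/7 · 0.071429 = 0.010204, 1/14 · 0.1 = 0.0071429, 2/7 · 0.059524 = 0.017007, 3/14 · 0.035714 = 0.0076531; these sum to 0.061054.
The posterior is then P(bag A | data) = 0.31198, P(bag B | data) = 0.16713, P(bag C | data) = 0.11699, P(bag D | data) = 0.27855, P(bag E | data) = 0.12535.
So P(red next | data) = Σ P(red next | H) P(H | data) = (1)(0.31198) + (3/4)(0.16713) + (1)(0.11699) + (1/5)(0.27855) + (0)(0.12535) = 0.61003.

0.6100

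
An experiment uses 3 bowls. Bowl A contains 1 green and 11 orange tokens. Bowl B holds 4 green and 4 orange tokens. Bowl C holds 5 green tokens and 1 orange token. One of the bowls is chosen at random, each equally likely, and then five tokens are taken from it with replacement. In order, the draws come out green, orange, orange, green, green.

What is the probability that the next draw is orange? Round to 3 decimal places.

Under each hypothesis, the probability of the observed sequence is: P(data | bowl A) = (1/12)(11/12)(11/12)(1/12)(1/12) = 0.00048627; P(data | bowl B) = (4/8)(4/8)(4/8)(4/8)(4/8) = 0.03125; P(data | bowl C) = (5/6)(1/6)(1/6)(5/6)(5/6) = 0.016075.
Weighting by the prior gives 1/3 · 0.00048627 = 0.00016209, 1/3 · 0.03125 = 0.010417, 1/3 · 0.016075 = 0.0053584; with total 0.015937.
Dividing through by the total gives posterior P(bowl A | data) = 0.010171, P(bowl B | data) = 0.65361, P(bowl C | data) = 0.33622.
So P(orange next | data) = Σ P(orange next | H) P(H | data) = (11/12)(0.010171) + (1/2)(0.65361) + (1/6)(0.33622) = 0.39216.

0.392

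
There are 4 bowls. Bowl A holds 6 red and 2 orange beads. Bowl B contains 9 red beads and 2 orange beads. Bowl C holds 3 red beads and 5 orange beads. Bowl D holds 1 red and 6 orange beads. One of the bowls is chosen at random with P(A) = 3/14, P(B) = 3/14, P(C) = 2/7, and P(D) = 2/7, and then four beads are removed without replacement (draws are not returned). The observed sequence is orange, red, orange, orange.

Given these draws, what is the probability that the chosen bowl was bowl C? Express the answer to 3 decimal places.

Compute the likelihood of the observed sequence for each case: P(data | bowl A) = (2/8)(6/7)(1/6)(0/5) = 0; P(data | bowl B) = (2/11)(9/10)(1/9)(0/8) = 0; P(data | bowl C) = (5/8)(3/7)(4/6)(3/5) = 3/28; P(data | bowl D) = (6/7)(1/6)(5/5)(4/4) = 1/7.
The prior-weighted likelihoods are 3/14 · 0 = 0, 3/14 · 0 = 0, 2/7 · 3/28 = 3/98, 2/7 · 1/7 = 2/49; summing to 1/14.
Therefore the posterior P(bowl C | data) = (3/98) / (1/14) = 3/7.

0.429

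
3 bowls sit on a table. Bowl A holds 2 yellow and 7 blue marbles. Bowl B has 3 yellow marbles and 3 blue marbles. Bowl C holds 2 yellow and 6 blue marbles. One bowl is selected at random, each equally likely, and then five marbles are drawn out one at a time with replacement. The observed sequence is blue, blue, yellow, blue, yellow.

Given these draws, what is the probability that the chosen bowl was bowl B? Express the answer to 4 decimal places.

For each hypothesis, P(data | H) works out to: P(data | bowl A) = (7/9)(7/9)(2/9)(7/9)(2/9) = 0.023235; P(data | bowl B) = (3/6)(3/6)(3/6)(3/6)(3/6) = 0.03125; P(data | bowl C) = (6/8)(6/8)(2/8)(6/8)(2/8) = 0.026367.
Multiplying each by its prior: 1/3 · 0.023235 = 0.007745, 1/3 · 0.03125 = 0.010417, 1/3 · 0.026367 = 0.0087891; with total 0.026951.
Hence P(bowl B | data) = (0.010417) / (0.026951) = 0.38651.

0.3865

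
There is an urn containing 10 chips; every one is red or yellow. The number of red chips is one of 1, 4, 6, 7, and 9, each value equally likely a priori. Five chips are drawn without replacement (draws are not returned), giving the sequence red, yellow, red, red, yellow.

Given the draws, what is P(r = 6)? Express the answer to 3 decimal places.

Under each hypothesis, the probability of the observed sequence is: P(data | r = 1) = (1/10)(9/9)(0/8) = 0; P(data | r = 4) = (4/10)(6/9)(3/8)(2/7)(5/6) = 1/42; P(data | r = 6) = (6/10)(4/9)(5/8)(4/7)(3/6) = 1/21; P(data | r = 7) = (7/10)(3/9)(6/8)(5/7)(2/6) = 1/24; P(data | r = 9) = (9/10)(1/9)(8/8)(7/7)(0/6) = 0.
Multiplying each by its prior: 1/5 · 0 = 0, 1/5 · 1/42 = 1/210, 1/5 · 1/21 = 1/105, 1/5 · 1/24 = 1/120, 1/5 · 0 = 0; these sum to 19/840.
Hence P(r = 6 | data) = (1/105) / (19/840) = 8/19.

0.421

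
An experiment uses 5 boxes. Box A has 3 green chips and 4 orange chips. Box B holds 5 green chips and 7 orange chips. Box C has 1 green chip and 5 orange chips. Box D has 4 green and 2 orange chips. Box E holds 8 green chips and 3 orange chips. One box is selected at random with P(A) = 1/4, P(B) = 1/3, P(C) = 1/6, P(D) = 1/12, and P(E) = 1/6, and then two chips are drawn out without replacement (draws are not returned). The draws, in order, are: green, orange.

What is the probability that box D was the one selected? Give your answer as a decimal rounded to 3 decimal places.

0.090

For each hypothesis, P(data | H) works out to: P(data | box A) = (3/7)(4/6) = 0.28571; P(data | box B) = (5/12)(7/11) = 0.26515; P(data | box C) = (1/6)(5/5) = 0.16667; P(data | box D) = (4/6)(2/5) = 0.26667; P(data | box E) = (8/11)(3/10) = 0.21818.
Multiplying each by its prior: 1/4 · 0.28571 = 0.071429, 1/3 · 0.26515 = 0.088384, 1/6 · 0.16667 = 0.027778, 1/12 · 0.26667 = 0.022222, 1/6 · 0.21818 = 0.036364; summing to 0.24618.
So P(box D | data) = (0.022222) / (0.24618) = 0.09027.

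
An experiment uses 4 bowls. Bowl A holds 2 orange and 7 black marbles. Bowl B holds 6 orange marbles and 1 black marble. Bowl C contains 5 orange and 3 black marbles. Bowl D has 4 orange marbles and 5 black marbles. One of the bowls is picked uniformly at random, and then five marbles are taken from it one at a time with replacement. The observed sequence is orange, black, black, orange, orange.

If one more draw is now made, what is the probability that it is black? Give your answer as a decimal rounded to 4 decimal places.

0.4316

The likelihood of the observed sequence under each hypothesis: P(data | bowl A) = (2/9)(7/9)(7/9)(2/9)(2/9) = 0.0066386; P(data | bowl B) = (6/7)(1/7)(1/7)(6/7)(6/7) = 0.012852; P(data | bowl C) = (5/8)(3/8)(3/8)(5/8)(5/8) = 0.034332; P(data | bowl D) = (4/9)(5/9)(5/9)(4/9)(4/9) = 0.027096.
The prior-weighted likelihoods are 1/4 · 0.0066386 = 0.0016596, 1/4 · 0.012852 = 0.0032129, 1/4 · 0.034332 = 0.0085831, 1/4 · 0.027096 = 0.006774; these sum to 0.02023.
Normalising, the posterior is P(bowl A | data) = 0.08204, P(bowl B | data) = 0.15882, P(bowl C | data) = 0.42428, P(bowl D | data) = 0.33486.
So P(black next | data) = Σ P(black next | H) P(H | data) = (7/9)(0.08204) + (1/7)(0.15882) + (3/8)(0.42428) + (5/9)(0.33486) = 0.43163.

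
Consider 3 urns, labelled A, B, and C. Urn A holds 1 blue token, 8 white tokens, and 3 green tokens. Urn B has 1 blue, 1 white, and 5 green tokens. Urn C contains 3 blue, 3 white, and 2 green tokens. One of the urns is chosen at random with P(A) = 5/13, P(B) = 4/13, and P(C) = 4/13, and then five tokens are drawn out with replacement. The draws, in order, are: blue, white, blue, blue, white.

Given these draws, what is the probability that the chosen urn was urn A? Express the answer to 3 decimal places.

For each hypothesis, P(data | H) works out to: P(data | urn A) = (1/12)(8/12)(1/12)(1/12)(8/12) = 0.0002572; P(data | urn B) = (1/7)(1/7)(1/7)(1/7)(1/7) = 5.9499e-05; P(data | urn C) = (3/8)(3/8)(3/8)(3/8)(3/8) = 0.0074158.
Multiplying each by its prior: 5/13 · 0.0002572 = 9.8924e-05, 4/13 · 5.9499e-05 = 1.8307e-05, 4/13 · 0.0074158 = 0.0022818; with total 0.002399.
Hence P(urn A | data) = (9.8924e-05) / (0.002399) = 0.041235.

0.041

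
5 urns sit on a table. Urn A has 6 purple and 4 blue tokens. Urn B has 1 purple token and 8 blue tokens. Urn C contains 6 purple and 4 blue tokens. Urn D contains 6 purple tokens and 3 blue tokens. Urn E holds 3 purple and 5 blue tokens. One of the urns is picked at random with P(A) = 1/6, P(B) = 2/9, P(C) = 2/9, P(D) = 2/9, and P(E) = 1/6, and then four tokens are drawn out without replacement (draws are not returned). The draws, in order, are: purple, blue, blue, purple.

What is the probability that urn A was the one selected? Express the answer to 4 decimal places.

Under each hypothesis, the probability of the observed sequence is: P(data | urn A) = (6/10)(4/9)(3/8)(5/7) = 1/14; P(data | urn B) = (1/9)(8/8)(7/7)(0/6) = 0; P(data | urn C) = (6/10)(4/9)(3/8)(5/7) = 1/14; P(data | urn D) = (6/9)(3/8)(2/7)(5/6) = 5/84; P(data | urn E) = (3/8)(5/7)(4/6)(2/5) = 1/14.
The prior-weighted likelihoods are 1/6 · 1/14 = 1/84, 2/9 · 0 = 0, 2/9 · 1/14 = 1/63, 2/9 · 5/84 = 5/378, 1/6 · 1/14 = 1/84; these sum to 10/189.
Therefore the posterior P(urn A | data) = (1/84) / (10/189) = 9/40.

0.2250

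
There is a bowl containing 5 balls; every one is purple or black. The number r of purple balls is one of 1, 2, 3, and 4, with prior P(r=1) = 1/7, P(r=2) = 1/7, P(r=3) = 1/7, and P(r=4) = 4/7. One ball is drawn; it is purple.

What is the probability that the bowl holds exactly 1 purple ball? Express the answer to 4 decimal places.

0.0455

For each hypothesis, P(data | H) works out to: P(data | r = 1) = (1/5) = 1/5; P(data | r = 2) = (2/5) = 2/5; P(data | r = 3) = (3/5) = 3/5; P(data | r = 4) = (4/5) = 4/5.
The prior-weighted likelihoods are 1/7 · 1/5 = 1/35, 1/7 · 2/5 = 2/35, 1/7 · 3/5 = 3/35, 4/7 · 4/5 = 16/35; with total 22/35.
So P(r = 1 | data) = (1/35) / (22/35) = 1/22.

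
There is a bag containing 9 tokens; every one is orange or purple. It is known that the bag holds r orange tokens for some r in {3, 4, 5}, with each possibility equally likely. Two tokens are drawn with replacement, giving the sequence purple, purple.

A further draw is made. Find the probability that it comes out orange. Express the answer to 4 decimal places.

0.4156

For each hypothesis, P(data | H) works out to: P(data | r = 3) = (6/9)(6/9) = 4/9; P(data | r = 4) = (5/9)(5/9) = 25/81; P(data | r = 5) = (4/9)(4/9) = 16/81.
Weighting by the prior gives 1/3 · 4/9 = 4/27, 1/3 · 25/81 = 25/243, 1/3 · 16/81 = 16/243; with total 77/243.
Normalising, the posterior is P(r = 3 | data) = 36/77, P(r = 4 | data) = 25/77, P(r = 5 | data) = 16/77.
So P(orange next | data) = Σ P(orange next | H) P(H | data) = (1/3)(36/77) + (4/9)(25/77) + (5/9)(16/77) = 32/77.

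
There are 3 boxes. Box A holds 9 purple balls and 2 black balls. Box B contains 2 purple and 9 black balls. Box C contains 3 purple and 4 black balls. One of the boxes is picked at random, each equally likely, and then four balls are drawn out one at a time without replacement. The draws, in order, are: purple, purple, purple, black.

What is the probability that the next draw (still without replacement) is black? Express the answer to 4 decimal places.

0.3000

The likelihood of the observed sequence under each hypothesis: P(data | box A) = (9/11)(8/10)(7/9)(2/8) = 7/55; P(data | box B) = (2/11)(1/10)(0/9) = 0; P(data | box C) = (3/7)(2/6)(1/5)(4/4) = 1/35.
Weighting by the prior gives 1/3 · 7/55 = 7/165, 1/3 · 0 = 0, 1/3 · 1/35 = 1/105; these sum to 4/77.
Dividing through by the total gives posterior P(box A | data) = 49/60, P(box B | data) = 0, P(box C | data) = 11/60.
The predictive probability is P(black next | data) = (1/7)(49/60) + (1)(11/60) = 3/10.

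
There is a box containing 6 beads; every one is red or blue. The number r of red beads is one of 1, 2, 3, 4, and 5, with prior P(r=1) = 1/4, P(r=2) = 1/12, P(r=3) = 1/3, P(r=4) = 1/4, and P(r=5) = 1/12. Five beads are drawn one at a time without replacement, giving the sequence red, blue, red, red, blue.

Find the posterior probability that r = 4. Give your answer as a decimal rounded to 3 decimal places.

0.500

For each hypothesis, P(data | H) works out to: P(data | r = 1) = (1/6)(5/5)(0/4) = 0; P(data | r = 2) = (2/6)(4/5)(1/4)(0/3) = 0; P(data | r = 3) = (3/6)(3/5)(2/4)(1/3)(2/2) = 1/20; P(data | r = 4) = (4/6)(2/5)(3/4)(2/3)(1/2) = 1/15; P(data | r = 5) = (5/6)(1/5)(4/4)(3/3)(0/2) = 0.
The prior-weighted likelihoods are 1/4 · 0 = 0, 1/12 · 0 = 0, 1/3 · 1/20 = 1/60, 1/4 · 1/15 = 1/60, 1/12 · 0 = 0; summing to 1/30.
By Bayes' rule, P(r = 4 | data) = (1/60) / (1/30) = 1/2.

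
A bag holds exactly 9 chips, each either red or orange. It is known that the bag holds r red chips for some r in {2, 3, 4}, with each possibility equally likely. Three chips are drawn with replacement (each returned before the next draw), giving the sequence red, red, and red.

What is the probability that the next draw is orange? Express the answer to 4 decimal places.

Compute the likelihood of the observed sequence for each case: P(data | r = 2) = (2/9)(2/9)(2/9) = 0.010974; P(data | r = 3) = (3/9)(3/9)(3/9) = 0.037037; P(data | r = 4) = (4/9)(4/9)(4/9) = 0.087791.
The prior-weighted likelihoods are 1/3 · 0.010974 = 0.003658, 1/3 · 0.037037 = 0.012346, 1/3 · 0.087791 = 0.029264; these sum to 0.045267.
Dividing through by the total gives posterior P(r = 2 | data) = 0.080808, P(r = 3 | data) = 0.27273, P(r = 4 | data) = 0.64646.
Averaging over the posterior, P(orange next | data) = (7/9)(0.080808) + (2/3)(0.27273) + (5/9)(0.64646) = 0.60382.

0.6038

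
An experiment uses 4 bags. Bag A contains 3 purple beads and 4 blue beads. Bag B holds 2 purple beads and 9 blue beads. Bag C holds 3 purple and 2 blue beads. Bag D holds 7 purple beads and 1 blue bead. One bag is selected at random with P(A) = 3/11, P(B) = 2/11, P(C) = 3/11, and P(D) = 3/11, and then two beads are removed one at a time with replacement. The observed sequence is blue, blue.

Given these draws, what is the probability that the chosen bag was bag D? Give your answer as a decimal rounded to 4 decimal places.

0.0165

Under each hypothesis, the probability of the observed sequence is: P(data | bag A) = (4/7)(4/7) = 0.32653; P(data | bag B) = (9/11)(9/11) = 0.66942; P(data | bag C) = (2/5)(2/5) = 0.16; P(data | bag D) = (1/8)(1/8) = 0.015625.
The prior-weighted likelihoods are 3/11 · 0.32653 = 0.089054, 2/11 · 0.66942 = 0.12171, 3/11 · 0.16 = 0.043636, 3/11 · 0.015625 = 0.0042614; summing to 0.25866.
By Bayes' rule, P(bag D | data) = (0.0042614) / (0.25866) = 0.016474.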